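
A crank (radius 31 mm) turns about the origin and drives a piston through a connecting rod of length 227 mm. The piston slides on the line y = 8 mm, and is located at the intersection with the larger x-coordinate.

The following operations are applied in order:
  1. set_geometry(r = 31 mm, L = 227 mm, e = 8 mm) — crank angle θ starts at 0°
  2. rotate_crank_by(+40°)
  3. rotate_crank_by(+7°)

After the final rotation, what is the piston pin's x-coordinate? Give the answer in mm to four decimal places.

set_geometry: r = 31 mm, L = 227 mm, e = 8 mm; θ ← 0°
rotate_crank_by(+40°): θ ← 0° +40° = 40°
rotate_crank_by(+7°): θ ← 40° +7° = 47°
crank pin P = (r cos θ, r sin θ) = (21.141949, 22.671965)
h = r sin θ − e = 22.671965 − 8 = 14.671965
x = r cos θ + √(L² − h²) = 21.141949 + √(51529.0 − 215.2665) = 21.141949 + 226.525348 = 247.667298

247.6673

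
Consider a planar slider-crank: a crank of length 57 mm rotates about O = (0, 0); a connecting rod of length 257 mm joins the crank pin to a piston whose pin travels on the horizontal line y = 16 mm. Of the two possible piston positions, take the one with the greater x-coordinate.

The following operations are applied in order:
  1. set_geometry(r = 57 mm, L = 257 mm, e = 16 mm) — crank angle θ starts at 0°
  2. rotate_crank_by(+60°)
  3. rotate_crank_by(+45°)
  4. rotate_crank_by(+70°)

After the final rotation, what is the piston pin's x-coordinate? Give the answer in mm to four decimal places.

199.9800

set_geometry: r = 57 mm, L = 257 mm, e = 16 mm; θ ← 0°
rotate_crank_by(+60°): θ ← 0° +60° = 60°
rotate_crank_by(+45°): θ ← 60° +45° = 105°
rotate_crank_by(+70°): θ ← 105° +70° = 175°
crank pin P = (r cos θ, r sin θ) = (-56.783098, 4.967877)
h = r sin θ − e = 4.967877 − 16 = -11.032123
x = r cos θ + √(L² − h²) = -56.783098 + √(66049.0 − 121.7077) = -56.783098 + 256.763105 = 199.980008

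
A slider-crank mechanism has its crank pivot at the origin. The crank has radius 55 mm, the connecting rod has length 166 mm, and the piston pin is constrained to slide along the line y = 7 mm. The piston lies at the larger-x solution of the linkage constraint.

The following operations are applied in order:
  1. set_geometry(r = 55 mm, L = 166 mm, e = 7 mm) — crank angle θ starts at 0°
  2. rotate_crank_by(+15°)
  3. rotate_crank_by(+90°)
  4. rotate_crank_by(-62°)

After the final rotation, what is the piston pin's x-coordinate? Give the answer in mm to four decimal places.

set_geometry: r = 55 mm, L = 166 mm, e = 7 mm; θ ← 0°
rotate_crank_by(+15°): θ ← 0° +15° = 15°
rotate_crank_by(+90°): θ ← 15° +90° = 105°
rotate_crank_by(-62°): θ ← 105° -62° = 43°
crank pin P = (r cos θ, r sin θ) = (40.224454, 37.509910)
h = r sin θ − e = 37.509910 − 7 = 30.509910
x = r cos θ + √(L² − h²) = 40.224454 + √(27556.0 − 930.8546) = 40.224454 + 163.172134 = 203.396588

203.3966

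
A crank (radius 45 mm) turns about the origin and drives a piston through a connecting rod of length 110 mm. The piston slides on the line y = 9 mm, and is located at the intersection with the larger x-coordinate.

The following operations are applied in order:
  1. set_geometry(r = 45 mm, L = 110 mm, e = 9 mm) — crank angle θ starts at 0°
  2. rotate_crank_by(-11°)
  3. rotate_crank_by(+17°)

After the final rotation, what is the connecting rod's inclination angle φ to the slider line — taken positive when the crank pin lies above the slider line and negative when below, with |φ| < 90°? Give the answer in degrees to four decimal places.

-2.2383

set_geometry: r = 45 mm, L = 110 mm, e = 9 mm; θ ← 0°
rotate_crank_by(-11°): θ ← 0° -11° = -11°
rotate_crank_by(+17°): θ ← -11° +17° = 6°
crank pin P = (r cos θ, r sin θ) = (44.753485, 4.703781)
h = r sin θ − e = 4.703781 − 9 = -4.296219
sin φ = h / L = -4.296219 / 110 = -0.03905654
φ = arcsin(-0.03905654) = -2.238344°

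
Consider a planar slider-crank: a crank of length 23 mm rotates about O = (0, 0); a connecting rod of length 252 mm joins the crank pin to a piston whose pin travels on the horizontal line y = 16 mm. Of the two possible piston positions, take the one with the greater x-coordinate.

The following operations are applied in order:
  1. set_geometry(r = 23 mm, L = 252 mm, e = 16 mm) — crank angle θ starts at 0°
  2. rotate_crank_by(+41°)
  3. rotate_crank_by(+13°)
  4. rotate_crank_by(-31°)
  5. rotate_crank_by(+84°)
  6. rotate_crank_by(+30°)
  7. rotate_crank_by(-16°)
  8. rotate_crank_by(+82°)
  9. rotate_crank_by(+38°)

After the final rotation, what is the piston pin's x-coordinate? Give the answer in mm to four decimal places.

238.2479

set_geometry: r = 23 mm, L = 252 mm, e = 16 mm; θ ← 0°
rotate_crank_by(+41°): θ ← 0° +41° = 41°
rotate_crank_by(+13°): θ ← 41° +13° = 54°
rotate_crank_by(-31°): θ ← 54° -31° = 23°
rotate_crank_by(+84°): θ ← 23° +84° = 107°
rotate_crank_by(+30°): θ ← 107° +30° = 137°
rotate_crank_by(-16°): θ ← 137° -16° = 121°
rotate_crank_by(+82°): θ ← 121° +82° = 203°
rotate_crank_by(+38°): θ ← 203° +38° = 241°
crank pin P = (r cos θ, r sin θ) = (-11.150621, -20.116253)
h = r sin θ − e = -20.116253 − 16 = -36.116253
x = r cos θ + √(L² − h²) = -11.150621 + √(63504.0 − 1304.3837) = -11.150621 + 249.398509 = 238.247888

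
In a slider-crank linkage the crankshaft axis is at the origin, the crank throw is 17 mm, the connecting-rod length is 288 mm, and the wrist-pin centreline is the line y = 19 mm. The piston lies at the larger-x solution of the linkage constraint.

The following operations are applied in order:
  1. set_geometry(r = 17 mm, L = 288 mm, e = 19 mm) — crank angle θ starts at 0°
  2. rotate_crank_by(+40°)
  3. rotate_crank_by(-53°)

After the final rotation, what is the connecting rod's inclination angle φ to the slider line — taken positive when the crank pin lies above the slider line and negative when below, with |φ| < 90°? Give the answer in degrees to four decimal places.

-4.5455

set_geometry: r = 17 mm, L = 288 mm, e = 19 mm; θ ← 0°
rotate_crank_by(+40°): θ ← 0° +40° = 40°
rotate_crank_by(-53°): θ ← 40° -53° = -13°
crank pin P = (r cos θ, r sin θ) = (16.564291, -3.824168)
h = r sin θ − e = -3.824168 − 19 = -22.824168
sin φ = h / L = -22.824168 / 288 = -0.07925058
φ = arcsin(-0.07925058) = -4.545491°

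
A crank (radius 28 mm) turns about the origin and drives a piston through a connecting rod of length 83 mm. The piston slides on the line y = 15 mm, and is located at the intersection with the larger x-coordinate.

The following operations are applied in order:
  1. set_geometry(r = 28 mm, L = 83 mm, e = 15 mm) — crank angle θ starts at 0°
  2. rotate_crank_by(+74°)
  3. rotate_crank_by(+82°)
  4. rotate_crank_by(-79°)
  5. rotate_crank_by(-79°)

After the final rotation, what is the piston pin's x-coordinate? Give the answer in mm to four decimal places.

109.4307

set_geometry: r = 28 mm, L = 83 mm, e = 15 mm; θ ← 0°
rotate_crank_by(+74°): θ ← 0° +74° = 74°
rotate_crank_by(+82°): θ ← 74° +82° = 156°
rotate_crank_by(-79°): θ ← 156° -79° = 77°
rotate_crank_by(-79°): θ ← 77° -79° = -2°
crank pin P = (r cos θ, r sin θ) = (27.982943, -0.977186)
h = r sin θ − e = -0.977186 − 15 = -15.977186
x = r cos θ + √(L² − h²) = 27.982943 + √(6889.0 − 255.2705) = 27.982943 + 81.447710 = 109.430654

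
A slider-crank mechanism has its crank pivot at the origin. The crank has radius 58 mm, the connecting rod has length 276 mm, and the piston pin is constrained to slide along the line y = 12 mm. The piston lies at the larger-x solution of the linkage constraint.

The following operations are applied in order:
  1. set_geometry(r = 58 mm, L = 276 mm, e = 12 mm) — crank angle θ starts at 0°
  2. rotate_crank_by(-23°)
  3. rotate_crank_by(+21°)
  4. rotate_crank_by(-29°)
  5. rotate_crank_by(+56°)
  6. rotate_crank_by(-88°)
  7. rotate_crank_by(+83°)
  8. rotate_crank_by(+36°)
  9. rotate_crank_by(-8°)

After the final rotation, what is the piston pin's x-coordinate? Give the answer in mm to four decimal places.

set_geometry: r = 58 mm, L = 276 mm, e = 12 mm; θ ← 0°
rotate_crank_by(-23°): θ ← 0° -23° = -23°
rotate_crank_by(+21°): θ ← -23° +21° = -2°
rotate_crank_by(-29°): θ ← -2° -29° = -31°
rotate_crank_by(+56°): θ ← -31° +56° = 25°
rotate_crank_by(-88°): θ ← 25° -88° = -63°
rotate_crank_by(+83°): θ ← -63° +83° = 20°
rotate_crank_by(+36°): θ ← 20° +36° = 56°
rotate_crank_by(-8°): θ ← 56° -8° = 48°
crank pin P = (r cos θ, r sin θ) = (38.809575, 43.102400)
h = r sin θ − e = 43.102400 − 12 = 31.102400
x = r cos θ + √(L² − h²) = 38.809575 + √(76176.0 − 967.3593) = 38.809575 + 274.241938 = 313.051513

313.0515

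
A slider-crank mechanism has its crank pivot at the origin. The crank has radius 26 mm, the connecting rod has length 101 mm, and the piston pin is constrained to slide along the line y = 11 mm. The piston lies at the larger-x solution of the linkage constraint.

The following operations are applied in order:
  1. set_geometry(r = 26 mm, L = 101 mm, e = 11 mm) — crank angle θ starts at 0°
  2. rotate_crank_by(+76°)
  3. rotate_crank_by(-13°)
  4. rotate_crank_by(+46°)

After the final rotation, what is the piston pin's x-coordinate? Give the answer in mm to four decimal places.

91.6176

set_geometry: r = 26 mm, L = 101 mm, e = 11 mm; θ ← 0°
rotate_crank_by(+76°): θ ← 0° +76° = 76°
rotate_crank_by(-13°): θ ← 76° -13° = 63°
rotate_crank_by(+46°): θ ← 63° +46° = 109°
crank pin P = (r cos θ, r sin θ) = (-8.464772, 24.583483)
h = r sin θ − e = 24.583483 − 11 = 13.583483
x = r cos θ + √(L² − h²) = -8.464772 + √(10201.0 − 184.5110) = -8.464772 + 100.082411 = 91.617639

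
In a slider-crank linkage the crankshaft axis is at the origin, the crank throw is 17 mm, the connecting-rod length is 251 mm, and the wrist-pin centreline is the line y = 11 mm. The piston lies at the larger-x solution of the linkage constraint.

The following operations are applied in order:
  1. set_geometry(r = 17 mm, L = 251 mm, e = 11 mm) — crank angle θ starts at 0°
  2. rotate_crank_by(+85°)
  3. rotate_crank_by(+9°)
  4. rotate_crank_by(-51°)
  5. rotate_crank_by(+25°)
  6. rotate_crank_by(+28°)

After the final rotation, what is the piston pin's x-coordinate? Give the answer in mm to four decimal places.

set_geometry: r = 17 mm, L = 251 mm, e = 11 mm; θ ← 0°
rotate_crank_by(+85°): θ ← 0° +85° = 85°
rotate_crank_by(+9°): θ ← 85° +9° = 94°
rotate_crank_by(-51°): θ ← 94° -51° = 43°
rotate_crank_by(+25°): θ ← 43° +25° = 68°
rotate_crank_by(+28°): θ ← 68° +28° = 96°
crank pin P = (r cos θ, r sin θ) = (-1.776984, 16.906872)
h = r sin θ − e = 16.906872 − 11 = 5.906872
x = r cos θ + √(L² − h²) = -1.776984 + √(63001.0 − 34.8911) = -1.776984 + 250.930486 = 249.153502

249.1535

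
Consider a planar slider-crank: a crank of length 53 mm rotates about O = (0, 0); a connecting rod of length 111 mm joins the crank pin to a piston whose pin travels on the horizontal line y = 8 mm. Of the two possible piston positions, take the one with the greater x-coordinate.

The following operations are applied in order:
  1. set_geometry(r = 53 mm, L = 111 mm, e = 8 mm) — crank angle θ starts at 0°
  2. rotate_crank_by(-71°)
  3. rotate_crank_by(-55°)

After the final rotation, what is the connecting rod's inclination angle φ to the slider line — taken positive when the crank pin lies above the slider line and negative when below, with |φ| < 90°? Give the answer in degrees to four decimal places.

set_geometry: r = 53 mm, L = 111 mm, e = 8 mm; θ ← 0°
rotate_crank_by(-71°): θ ← 0° -71° = -71°
rotate_crank_by(-55°): θ ← -71° -55° = -126°
crank pin P = (r cos θ, r sin θ) = (-31.152618, -42.877901)
h = r sin θ − e = -42.877901 − 8 = -50.877901
sin φ = h / L = -50.877901 / 111 = -0.45835947
φ = arcsin(-0.45835947) = -27.281297°

-27.2813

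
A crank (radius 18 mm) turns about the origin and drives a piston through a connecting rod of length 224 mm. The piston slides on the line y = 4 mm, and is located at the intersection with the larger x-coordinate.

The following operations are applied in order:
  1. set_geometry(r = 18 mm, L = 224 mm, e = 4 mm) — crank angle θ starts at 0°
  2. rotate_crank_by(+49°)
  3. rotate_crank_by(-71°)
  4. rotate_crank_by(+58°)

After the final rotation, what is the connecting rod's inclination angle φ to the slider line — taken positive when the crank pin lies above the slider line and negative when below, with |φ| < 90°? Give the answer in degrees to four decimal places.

set_geometry: r = 18 mm, L = 224 mm, e = 4 mm; θ ← 0°
rotate_crank_by(+49°): θ ← 0° +49° = 49°
rotate_crank_by(-71°): θ ← 49° -71° = -22°
rotate_crank_by(+58°): θ ← -22° +58° = 36°
crank pin P = (r cos θ, r sin θ) = (14.562306, 10.580135)
h = r sin θ − e = 10.580135 − 4 = 6.580135
sin φ = h / L = 6.580135 / 224 = 0.02937560
φ = arcsin(0.02937560) = 1.683340°

1.6833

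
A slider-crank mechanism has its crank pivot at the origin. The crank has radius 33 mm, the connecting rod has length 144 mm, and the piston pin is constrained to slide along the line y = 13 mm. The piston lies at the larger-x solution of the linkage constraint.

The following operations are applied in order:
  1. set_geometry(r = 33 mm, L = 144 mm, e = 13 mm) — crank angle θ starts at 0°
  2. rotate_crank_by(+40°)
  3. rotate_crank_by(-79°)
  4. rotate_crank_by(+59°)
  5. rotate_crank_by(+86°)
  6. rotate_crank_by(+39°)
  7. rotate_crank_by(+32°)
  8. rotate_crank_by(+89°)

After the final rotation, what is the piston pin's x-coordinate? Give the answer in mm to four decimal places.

set_geometry: r = 33 mm, L = 144 mm, e = 13 mm; θ ← 0°
rotate_crank_by(+40°): θ ← 0° +40° = 40°
rotate_crank_by(-79°): θ ← 40° -79° = -39°
rotate_crank_by(+59°): θ ← -39° +59° = 20°
rotate_crank_by(+86°): θ ← 20° +86° = 106°
rotate_crank_by(+39°): θ ← 106° +39° = 145°
rotate_crank_by(+32°): θ ← 145° +32° = 177°
rotate_crank_by(+89°): θ ← 177° +89° = 266°
crank pin P = (r cos θ, r sin θ) = (-2.301964, -32.919614)
h = r sin θ − e = -32.919614 − 13 = -45.919614
x = r cos θ + √(L² − h²) = -2.301964 + √(20736.0 − 2108.6109) = -2.301964 + 136.482193 = 134.180230

134.1802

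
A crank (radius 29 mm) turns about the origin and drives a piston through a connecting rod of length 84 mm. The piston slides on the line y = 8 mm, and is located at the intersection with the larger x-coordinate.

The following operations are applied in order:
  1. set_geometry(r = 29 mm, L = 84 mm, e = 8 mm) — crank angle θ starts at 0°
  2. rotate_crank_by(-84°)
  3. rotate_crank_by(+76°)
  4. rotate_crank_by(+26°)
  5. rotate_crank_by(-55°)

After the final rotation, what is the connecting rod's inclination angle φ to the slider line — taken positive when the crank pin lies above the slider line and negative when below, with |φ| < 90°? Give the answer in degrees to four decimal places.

-17.6383

set_geometry: r = 29 mm, L = 84 mm, e = 8 mm; θ ← 0°
rotate_crank_by(-84°): θ ← 0° -84° = -84°
rotate_crank_by(+76°): θ ← -84° +76° = -8°
rotate_crank_by(+26°): θ ← -8° +26° = 18°
rotate_crank_by(-55°): θ ← 18° -55° = -37°
crank pin P = (r cos θ, r sin θ) = (23.160430, -17.452636)
h = r sin θ − e = -17.452636 − 8 = -25.452636
sin φ = h / L = -25.452636 / 84 = -0.30300757
φ = arcsin(-0.30300757) = -17.638334°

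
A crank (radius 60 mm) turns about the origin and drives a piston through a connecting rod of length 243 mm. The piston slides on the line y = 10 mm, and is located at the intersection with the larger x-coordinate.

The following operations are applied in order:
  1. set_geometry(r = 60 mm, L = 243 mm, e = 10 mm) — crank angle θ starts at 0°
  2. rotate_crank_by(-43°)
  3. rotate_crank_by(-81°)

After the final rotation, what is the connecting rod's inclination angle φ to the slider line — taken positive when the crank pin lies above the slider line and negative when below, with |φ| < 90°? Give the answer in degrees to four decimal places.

set_geometry: r = 60 mm, L = 243 mm, e = 10 mm; θ ← 0°
rotate_crank_by(-43°): θ ← 0° -43° = -43°
rotate_crank_by(-81°): θ ← -43° -81° = -124°
crank pin P = (r cos θ, r sin θ) = (-33.551574, -49.742254)
h = r sin θ − e = -49.742254 − 10 = -59.742254
sin φ = h / L = -59.742254 / 243 = -0.24585290
φ = arcsin(-0.24585290) = -14.232243°

-14.2322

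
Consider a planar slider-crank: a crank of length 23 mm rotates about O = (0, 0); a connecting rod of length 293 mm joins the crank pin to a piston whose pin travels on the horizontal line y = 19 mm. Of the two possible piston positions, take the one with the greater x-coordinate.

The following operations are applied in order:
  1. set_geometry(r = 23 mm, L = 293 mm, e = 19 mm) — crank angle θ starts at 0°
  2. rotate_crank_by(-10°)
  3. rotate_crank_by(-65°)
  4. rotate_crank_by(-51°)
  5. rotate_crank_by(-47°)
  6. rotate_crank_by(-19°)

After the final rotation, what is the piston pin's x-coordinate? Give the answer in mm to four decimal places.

270.1574

set_geometry: r = 23 mm, L = 293 mm, e = 19 mm; θ ← 0°
rotate_crank_by(-10°): θ ← 0° -10° = -10°
rotate_crank_by(-65°): θ ← -10° -65° = -75°
rotate_crank_by(-51°): θ ← -75° -51° = -126°
rotate_crank_by(-47°): θ ← -126° -47° = -173°
rotate_crank_by(-19°): θ ← -173° -19° = -192°
crank pin P = (r cos θ, r sin θ) = (-22.497395, 4.781969)
h = r sin θ − e = 4.781969 − 19 = -14.218031
x = r cos θ + √(L² − h²) = -22.497395 + √(85849.0 − 202.1524) = -22.497395 + 292.654827 = 270.157432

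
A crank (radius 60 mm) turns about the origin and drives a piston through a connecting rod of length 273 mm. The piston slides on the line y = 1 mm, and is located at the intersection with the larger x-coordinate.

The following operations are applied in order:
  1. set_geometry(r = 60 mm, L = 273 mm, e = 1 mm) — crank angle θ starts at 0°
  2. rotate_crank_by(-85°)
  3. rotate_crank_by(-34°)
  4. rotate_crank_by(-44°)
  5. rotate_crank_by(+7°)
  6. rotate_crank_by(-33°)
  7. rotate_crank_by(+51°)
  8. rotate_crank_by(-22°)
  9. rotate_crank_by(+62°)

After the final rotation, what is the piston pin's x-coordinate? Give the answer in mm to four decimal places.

set_geometry: r = 60 mm, L = 273 mm, e = 1 mm; θ ← 0°
rotate_crank_by(-85°): θ ← 0° -85° = -85°
rotate_crank_by(-34°): θ ← -85° -34° = -119°
rotate_crank_by(-44°): θ ← -119° -44° = -163°
rotate_crank_by(+7°): θ ← -163° +7° = -156°
rotate_crank_by(-33°): θ ← -156° -33° = -189°
rotate_crank_by(+51°): θ ← -189° +51° = -138°
rotate_crank_by(-22°): θ ← -138° -22° = -160°
rotate_crank_by(+62°): θ ← -160° +62° = -98°
crank pin P = (r cos θ, r sin θ) = (-8.350386, -59.416084)
h = r sin θ − e = -59.416084 − 1 = -60.416084
x = r cos θ + √(L² − h²) = -8.350386 + √(74529.0 − 3650.1032) = -8.350386 + 266.230909 = 257.880523

257.8805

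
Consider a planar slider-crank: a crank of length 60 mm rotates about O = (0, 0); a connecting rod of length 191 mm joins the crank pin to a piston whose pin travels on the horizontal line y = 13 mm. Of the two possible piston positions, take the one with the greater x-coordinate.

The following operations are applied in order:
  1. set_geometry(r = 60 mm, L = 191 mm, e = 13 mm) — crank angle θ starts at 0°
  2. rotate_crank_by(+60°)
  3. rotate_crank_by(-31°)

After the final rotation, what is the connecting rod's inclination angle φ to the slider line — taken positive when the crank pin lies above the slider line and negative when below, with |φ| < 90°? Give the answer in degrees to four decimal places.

set_geometry: r = 60 mm, L = 191 mm, e = 13 mm; θ ← 0°
rotate_crank_by(+60°): θ ← 0° +60° = 60°
rotate_crank_by(-31°): θ ← 60° -31° = 29°
crank pin P = (r cos θ, r sin θ) = (52.477182, 29.088577)
h = r sin θ − e = 29.088577 − 13 = 16.088577
sin φ = h / L = 16.088577 / 191 = 0.08423339
φ = arcsin(0.08423339) = 4.831943°

4.8319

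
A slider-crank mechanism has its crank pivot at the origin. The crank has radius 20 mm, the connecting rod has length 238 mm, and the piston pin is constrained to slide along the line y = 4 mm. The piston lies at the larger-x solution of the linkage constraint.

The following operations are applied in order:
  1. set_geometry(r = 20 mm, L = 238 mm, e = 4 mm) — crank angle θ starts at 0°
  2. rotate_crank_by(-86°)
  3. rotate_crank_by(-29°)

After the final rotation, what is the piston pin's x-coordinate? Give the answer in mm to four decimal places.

set_geometry: r = 20 mm, L = 238 mm, e = 4 mm; θ ← 0°
rotate_crank_by(-86°): θ ← 0° -86° = -86°
rotate_crank_by(-29°): θ ← -86° -29° = -115°
crank pin P = (r cos θ, r sin θ) = (-8.452365, -18.126156)
h = r sin θ − e = -18.126156 − 4 = -22.126156
x = r cos θ + √(L² − h²) = -8.452365 + √(56644.0 − 489.5668) = -8.452365 + 236.969266 = 228.516901

228.5169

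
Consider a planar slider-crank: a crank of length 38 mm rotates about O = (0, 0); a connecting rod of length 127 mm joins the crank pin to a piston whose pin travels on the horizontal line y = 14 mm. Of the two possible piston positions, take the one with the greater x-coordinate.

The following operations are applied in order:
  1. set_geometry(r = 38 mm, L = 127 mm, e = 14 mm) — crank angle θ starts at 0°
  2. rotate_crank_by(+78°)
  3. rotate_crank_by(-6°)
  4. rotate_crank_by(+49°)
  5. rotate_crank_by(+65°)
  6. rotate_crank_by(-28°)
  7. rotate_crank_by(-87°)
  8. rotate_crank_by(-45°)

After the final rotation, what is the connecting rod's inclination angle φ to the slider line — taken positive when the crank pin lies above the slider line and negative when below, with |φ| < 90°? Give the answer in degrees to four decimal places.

set_geometry: r = 38 mm, L = 127 mm, e = 14 mm; θ ← 0°
rotate_crank_by(+78°): θ ← 0° +78° = 78°
rotate_crank_by(-6°): θ ← 78° -6° = 72°
rotate_crank_by(+49°): θ ← 72° +49° = 121°
rotate_crank_by(+65°): θ ← 121° +65° = 186°
rotate_crank_by(-28°): θ ← 186° -28° = 158°
rotate_crank_by(-87°): θ ← 158° -87° = 71°
rotate_crank_by(-45°): θ ← 71° -45° = 26°
crank pin P = (r cos θ, r sin θ) = (34.154174, 16.658104)
h = r sin θ − e = 16.658104 − 14 = 2.658104
sin φ = h / L = 2.658104 / 127 = 0.02092995
φ = arcsin(0.02092995) = 1.199285°

1.1993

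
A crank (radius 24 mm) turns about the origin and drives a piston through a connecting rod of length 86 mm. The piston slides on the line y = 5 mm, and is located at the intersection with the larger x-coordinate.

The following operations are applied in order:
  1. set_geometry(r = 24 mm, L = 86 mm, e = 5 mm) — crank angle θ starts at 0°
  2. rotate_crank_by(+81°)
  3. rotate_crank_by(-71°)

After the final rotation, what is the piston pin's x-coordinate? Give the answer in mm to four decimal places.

109.6314

set_geometry: r = 24 mm, L = 86 mm, e = 5 mm; θ ← 0°
rotate_crank_by(+81°): θ ← 0° +81° = 81°
rotate_crank_by(-71°): θ ← 81° -71° = 10°
crank pin P = (r cos θ, r sin θ) = (23.635386, 4.167556)
h = r sin θ − e = 4.167556 − 5 = -0.832444
x = r cos θ + √(L² − h²) = 23.635386 + √(7396.0 − 0.6930) = 23.635386 + 85.995971 = 109.631357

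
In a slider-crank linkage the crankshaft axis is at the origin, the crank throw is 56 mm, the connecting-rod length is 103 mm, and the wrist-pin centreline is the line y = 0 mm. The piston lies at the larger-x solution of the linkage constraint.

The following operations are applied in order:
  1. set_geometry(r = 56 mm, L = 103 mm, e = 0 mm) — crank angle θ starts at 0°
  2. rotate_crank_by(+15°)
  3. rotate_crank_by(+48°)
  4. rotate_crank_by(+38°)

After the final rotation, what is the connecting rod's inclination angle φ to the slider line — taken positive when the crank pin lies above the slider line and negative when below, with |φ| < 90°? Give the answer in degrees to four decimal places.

set_geometry: r = 56 mm, L = 103 mm, e = 0 mm; θ ← 0°
rotate_crank_by(+15°): θ ← 0° +15° = 15°
rotate_crank_by(+48°): θ ← 15° +48° = 63°
rotate_crank_by(+38°): θ ← 63° +38° = 101°
crank pin P = (r cos θ, r sin θ) = (-10.685304, 54.971122)
h = r sin θ − e = 54.971122 − 0 = 54.971122
sin φ = h / L = 54.971122 / 103 = 0.53370022
φ = arcsin(0.53370022) = 32.255806°

32.2558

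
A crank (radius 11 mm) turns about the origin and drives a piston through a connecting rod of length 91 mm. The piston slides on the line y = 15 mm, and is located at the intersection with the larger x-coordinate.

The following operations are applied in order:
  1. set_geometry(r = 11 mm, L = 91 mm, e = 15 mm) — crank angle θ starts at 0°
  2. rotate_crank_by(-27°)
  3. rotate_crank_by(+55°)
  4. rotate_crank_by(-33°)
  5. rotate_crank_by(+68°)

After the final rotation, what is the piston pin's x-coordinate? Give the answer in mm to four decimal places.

95.8453

set_geometry: r = 11 mm, L = 91 mm, e = 15 mm; θ ← 0°
rotate_crank_by(-27°): θ ← 0° -27° = -27°
rotate_crank_by(+55°): θ ← -27° +55° = 28°
rotate_crank_by(-33°): θ ← 28° -33° = -5°
rotate_crank_by(+68°): θ ← -5° +68° = 63°
crank pin P = (r cos θ, r sin θ) = (4.993895, 9.801072)
h = r sin θ − e = 9.801072 − 15 = -5.198928
x = r cos θ + √(L² − h²) = 4.993895 + √(8281.0 − 27.0289) = 4.993895 + 90.851368 = 95.845264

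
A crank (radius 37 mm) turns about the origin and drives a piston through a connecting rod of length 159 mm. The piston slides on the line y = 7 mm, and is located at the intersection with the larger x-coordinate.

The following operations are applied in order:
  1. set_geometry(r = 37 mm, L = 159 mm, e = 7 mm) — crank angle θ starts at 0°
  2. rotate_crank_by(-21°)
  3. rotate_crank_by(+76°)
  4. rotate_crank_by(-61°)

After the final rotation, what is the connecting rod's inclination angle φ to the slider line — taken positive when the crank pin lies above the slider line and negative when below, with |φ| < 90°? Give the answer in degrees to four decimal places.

set_geometry: r = 37 mm, L = 159 mm, e = 7 mm; θ ← 0°
rotate_crank_by(-21°): θ ← 0° -21° = -21°
rotate_crank_by(+76°): θ ← -21° +76° = 55°
rotate_crank_by(-61°): θ ← 55° -61° = -6°
crank pin P = (r cos θ, r sin θ) = (36.797310, -3.867553)
h = r sin θ − e = -3.867553 − 7 = -10.867553
sin φ = h / L = -10.867553 / 159 = -0.06834939
φ = arcsin(-0.06834939) = -3.919187°

-3.9192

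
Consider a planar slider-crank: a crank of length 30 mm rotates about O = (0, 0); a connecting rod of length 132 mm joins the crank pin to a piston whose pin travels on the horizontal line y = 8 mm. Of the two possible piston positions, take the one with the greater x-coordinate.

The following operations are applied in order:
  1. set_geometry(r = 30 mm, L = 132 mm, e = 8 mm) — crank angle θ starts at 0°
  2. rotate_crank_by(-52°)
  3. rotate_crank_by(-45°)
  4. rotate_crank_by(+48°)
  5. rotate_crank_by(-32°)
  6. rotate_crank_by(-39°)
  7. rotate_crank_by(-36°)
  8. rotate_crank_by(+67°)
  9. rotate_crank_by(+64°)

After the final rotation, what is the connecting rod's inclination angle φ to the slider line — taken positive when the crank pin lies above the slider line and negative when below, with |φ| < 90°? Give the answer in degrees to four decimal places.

-9.0128

set_geometry: r = 30 mm, L = 132 mm, e = 8 mm; θ ← 0°
rotate_crank_by(-52°): θ ← 0° -52° = -52°
rotate_crank_by(-45°): θ ← -52° -45° = -97°
rotate_crank_by(+48°): θ ← -97° +48° = -49°
rotate_crank_by(-32°): θ ← -49° -32° = -81°
rotate_crank_by(-39°): θ ← -81° -39° = -120°
rotate_crank_by(-36°): θ ← -120° -36° = -156°
rotate_crank_by(+67°): θ ← -156° +67° = -89°
rotate_crank_by(+64°): θ ← -89° +64° = -25°
crank pin P = (r cos θ, r sin θ) = (27.189234, -12.678548)
h = r sin θ − e = -12.678548 − 8 = -20.678548
sin φ = h / L = -20.678548 / 132 = -0.15665567
φ = arcsin(-0.15665567) = -9.012832°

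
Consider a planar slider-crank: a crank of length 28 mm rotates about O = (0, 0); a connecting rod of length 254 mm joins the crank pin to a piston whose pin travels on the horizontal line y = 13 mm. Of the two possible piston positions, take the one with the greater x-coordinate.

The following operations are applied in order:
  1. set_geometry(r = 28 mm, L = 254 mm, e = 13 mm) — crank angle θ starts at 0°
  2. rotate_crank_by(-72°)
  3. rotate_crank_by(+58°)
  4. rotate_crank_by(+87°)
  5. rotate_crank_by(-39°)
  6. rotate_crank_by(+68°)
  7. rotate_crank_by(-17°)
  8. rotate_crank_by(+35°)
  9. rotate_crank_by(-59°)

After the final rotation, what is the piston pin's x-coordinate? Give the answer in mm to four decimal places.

set_geometry: r = 28 mm, L = 254 mm, e = 13 mm; θ ← 0°
rotate_crank_by(-72°): θ ← 0° -72° = -72°
rotate_crank_by(+58°): θ ← -72° +58° = -14°
rotate_crank_by(+87°): θ ← -14° +87° = 73°
rotate_crank_by(-39°): θ ← 73° -39° = 34°
rotate_crank_by(+68°): θ ← 34° +68° = 102°
rotate_crank_by(-17°): θ ← 102° -17° = 85°
rotate_crank_by(+35°): θ ← 85° +35° = 120°
rotate_crank_by(-59°): θ ← 120° -59° = 61°
crank pin P = (r cos θ, r sin θ) = (13.574669, 24.489352)
h = r sin θ − e = 24.489352 − 13 = 11.489352
x = r cos θ + √(L² − h²) = 13.574669 + √(64516.0 − 132.0052) = 13.574669 + 253.740014 = 267.314684

267.3147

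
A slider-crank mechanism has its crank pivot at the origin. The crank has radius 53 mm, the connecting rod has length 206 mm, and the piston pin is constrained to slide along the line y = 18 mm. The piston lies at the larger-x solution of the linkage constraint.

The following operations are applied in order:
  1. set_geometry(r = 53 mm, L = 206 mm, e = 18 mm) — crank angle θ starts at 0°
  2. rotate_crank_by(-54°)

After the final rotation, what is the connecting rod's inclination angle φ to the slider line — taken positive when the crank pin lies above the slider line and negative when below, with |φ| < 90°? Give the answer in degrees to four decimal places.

set_geometry: r = 53 mm, L = 206 mm, e = 18 mm; θ ← 0°
rotate_crank_by(-54°): θ ← 0° -54° = -54°
crank pin P = (r cos θ, r sin θ) = (31.152618, -42.877901)
h = r sin θ − e = -42.877901 − 18 = -60.877901
sin φ = h / L = -60.877901 / 206 = -0.29552379
φ = arcsin(-0.29552379) = -17.188949°

-17.1889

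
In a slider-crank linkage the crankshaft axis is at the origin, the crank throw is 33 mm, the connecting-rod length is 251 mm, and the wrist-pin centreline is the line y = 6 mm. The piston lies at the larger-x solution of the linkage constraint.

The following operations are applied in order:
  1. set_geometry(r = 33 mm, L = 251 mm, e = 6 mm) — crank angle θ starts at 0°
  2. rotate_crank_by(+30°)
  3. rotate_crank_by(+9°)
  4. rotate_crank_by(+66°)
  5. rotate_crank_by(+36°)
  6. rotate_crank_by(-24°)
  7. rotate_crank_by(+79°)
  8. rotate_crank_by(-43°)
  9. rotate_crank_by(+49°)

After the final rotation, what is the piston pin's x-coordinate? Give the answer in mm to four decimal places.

set_geometry: r = 33 mm, L = 251 mm, e = 6 mm; θ ← 0°
rotate_crank_by(+30°): θ ← 0° +30° = 30°
rotate_crank_by(+9°): θ ← 30° +9° = 39°
rotate_crank_by(+66°): θ ← 39° +66° = 105°
rotate_crank_by(+36°): θ ← 105° +36° = 141°
rotate_crank_by(-24°): θ ← 141° -24° = 117°
rotate_crank_by(+79°): θ ← 117° +79° = 196°
rotate_crank_by(-43°): θ ← 196° -43° = 153°
rotate_crank_by(+49°): θ ← 153° +49° = 202°
crank pin P = (r cos θ, r sin θ) = (-30.597067, -12.362018)
h = r sin θ − e = -12.362018 − 6 = -18.362018
x = r cos θ + √(L² − h²) = -30.597067 + √(63001.0 − 337.1637) = -30.597067 + 250.327458 = 219.730391

219.7304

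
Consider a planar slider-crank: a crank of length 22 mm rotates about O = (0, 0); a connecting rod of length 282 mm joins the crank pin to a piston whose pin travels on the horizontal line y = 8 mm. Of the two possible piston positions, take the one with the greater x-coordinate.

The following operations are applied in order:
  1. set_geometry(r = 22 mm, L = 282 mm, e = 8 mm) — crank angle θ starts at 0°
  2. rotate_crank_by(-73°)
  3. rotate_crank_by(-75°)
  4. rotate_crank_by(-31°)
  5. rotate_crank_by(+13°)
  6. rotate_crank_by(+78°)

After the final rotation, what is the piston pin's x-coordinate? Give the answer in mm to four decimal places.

281.1689

set_geometry: r = 22 mm, L = 282 mm, e = 8 mm; θ ← 0°
rotate_crank_by(-73°): θ ← 0° -73° = -73°
rotate_crank_by(-75°): θ ← -73° -75° = -148°
rotate_crank_by(-31°): θ ← -148° -31° = -179°
rotate_crank_by(+13°): θ ← -179° +13° = -166°
rotate_crank_by(+78°): θ ← -166° +78° = -88°
crank pin P = (r cos θ, r sin θ) = (0.767789, -21.986598)
h = r sin θ − e = -21.986598 − 8 = -29.986598
x = r cos θ + √(L² − h²) = 0.767789 + √(79524.0 − 899.1961) = 0.767789 + 280.401148 = 281.168937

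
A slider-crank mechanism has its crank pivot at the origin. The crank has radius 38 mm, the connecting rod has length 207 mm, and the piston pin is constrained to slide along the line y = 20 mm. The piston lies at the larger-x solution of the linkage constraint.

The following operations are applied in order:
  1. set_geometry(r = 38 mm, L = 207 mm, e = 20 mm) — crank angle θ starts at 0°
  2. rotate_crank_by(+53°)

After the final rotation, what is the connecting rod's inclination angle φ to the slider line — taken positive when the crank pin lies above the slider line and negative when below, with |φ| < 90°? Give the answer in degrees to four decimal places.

set_geometry: r = 38 mm, L = 207 mm, e = 20 mm; θ ← 0°
rotate_crank_by(+53°): θ ← 0° +53° = 53°
crank pin P = (r cos θ, r sin θ) = (22.868971, 30.348149)
h = r sin θ − e = 30.348149 − 20 = 10.348149
sin φ = h / L = 10.348149 / 207 = 0.04999106
φ = arcsin(0.04999106) = 2.865471°

2.8655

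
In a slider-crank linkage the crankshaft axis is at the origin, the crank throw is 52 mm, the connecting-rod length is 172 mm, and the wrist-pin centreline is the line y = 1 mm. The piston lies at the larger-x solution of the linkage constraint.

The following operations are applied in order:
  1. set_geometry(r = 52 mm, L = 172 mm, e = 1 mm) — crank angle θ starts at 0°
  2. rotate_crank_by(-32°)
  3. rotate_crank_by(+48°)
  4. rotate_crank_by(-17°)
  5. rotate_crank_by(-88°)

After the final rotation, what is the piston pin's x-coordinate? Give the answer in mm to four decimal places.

set_geometry: r = 52 mm, L = 172 mm, e = 1 mm; θ ← 0°
rotate_crank_by(-32°): θ ← 0° -32° = -32°
rotate_crank_by(+48°): θ ← -32° +48° = 16°
rotate_crank_by(-17°): θ ← 16° -17° = -1°
rotate_crank_by(-88°): θ ← -1° -88° = -89°
crank pin P = (r cos θ, r sin θ) = (0.907525, -51.992080)
h = r sin θ − e = -51.992080 − 1 = -52.992080
x = r cos θ + √(L² − h²) = 0.907525 + √(29584.0 − 2808.1606) = 0.907525 + 163.633247 = 164.540772

164.5408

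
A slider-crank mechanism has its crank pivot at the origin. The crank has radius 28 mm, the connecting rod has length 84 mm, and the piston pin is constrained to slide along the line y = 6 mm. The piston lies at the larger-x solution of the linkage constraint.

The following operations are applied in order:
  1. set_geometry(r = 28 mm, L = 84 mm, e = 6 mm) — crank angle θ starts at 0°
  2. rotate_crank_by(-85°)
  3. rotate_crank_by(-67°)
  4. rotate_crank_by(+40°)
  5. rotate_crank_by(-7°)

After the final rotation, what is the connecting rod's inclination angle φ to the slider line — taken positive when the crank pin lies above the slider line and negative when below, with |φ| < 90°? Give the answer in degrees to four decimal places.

-21.2826

set_geometry: r = 28 mm, L = 84 mm, e = 6 mm; θ ← 0°
rotate_crank_by(-85°): θ ← 0° -85° = -85°
rotate_crank_by(-67°): θ ← -85° -67° = -152°
rotate_crank_by(+40°): θ ← -152° +40° = -112°
rotate_crank_by(-7°): θ ← -112° -7° = -119°
crank pin P = (r cos θ, r sin θ) = (-13.574669, -24.489352)
h = r sin θ − e = -24.489352 − 6 = -30.489352
sin φ = h / L = -30.489352 / 84 = -0.36296847
φ = arcsin(-0.36296847) = -21.282612°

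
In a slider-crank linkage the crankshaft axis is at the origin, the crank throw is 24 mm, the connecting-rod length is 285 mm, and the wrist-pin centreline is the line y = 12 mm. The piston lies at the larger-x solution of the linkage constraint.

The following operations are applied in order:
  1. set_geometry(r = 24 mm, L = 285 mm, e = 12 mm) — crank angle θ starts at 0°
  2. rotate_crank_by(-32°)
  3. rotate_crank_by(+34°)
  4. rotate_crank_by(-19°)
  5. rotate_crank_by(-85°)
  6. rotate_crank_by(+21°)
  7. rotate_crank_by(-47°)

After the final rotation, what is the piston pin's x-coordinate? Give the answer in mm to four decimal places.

set_geometry: r = 24 mm, L = 285 mm, e = 12 mm; θ ← 0°
rotate_crank_by(-32°): θ ← 0° -32° = -32°
rotate_crank_by(+34°): θ ← -32° +34° = 2°
rotate_crank_by(-19°): θ ← 2° -19° = -17°
rotate_crank_by(-85°): θ ← -17° -85° = -102°
rotate_crank_by(+21°): θ ← -102° +21° = -81°
rotate_crank_by(-47°): θ ← -81° -47° = -128°
crank pin P = (r cos θ, r sin θ) = (-14.775875, -18.912258)
h = r sin θ − e = -18.912258 − 12 = -30.912258
x = r cos θ + √(L² − h²) = -14.775875 + √(81225.0 − 955.5677) = -14.775875 + 283.318606 = 268.542730

268.5427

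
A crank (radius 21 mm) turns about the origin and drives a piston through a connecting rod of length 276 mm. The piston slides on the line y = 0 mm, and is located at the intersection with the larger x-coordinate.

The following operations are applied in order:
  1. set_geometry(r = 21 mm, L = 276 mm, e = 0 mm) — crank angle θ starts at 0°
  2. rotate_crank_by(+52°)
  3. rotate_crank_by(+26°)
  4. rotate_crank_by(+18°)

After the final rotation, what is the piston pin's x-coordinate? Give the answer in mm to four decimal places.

273.0136

set_geometry: r = 21 mm, L = 276 mm, e = 0 mm; θ ← 0°
rotate_crank_by(+52°): θ ← 0° +52° = 52°
rotate_crank_by(+26°): θ ← 52° +26° = 78°
rotate_crank_by(+18°): θ ← 78° +18° = 96°
crank pin P = (r cos θ, r sin θ) = (-2.195098, 20.884960)
h = r sin θ − e = 20.884960 − 0 = 20.884960
x = r cos θ + √(L² − h²) = -2.195098 + √(76176.0 − 436.1815) = -2.195098 + 275.208682 = 273.013584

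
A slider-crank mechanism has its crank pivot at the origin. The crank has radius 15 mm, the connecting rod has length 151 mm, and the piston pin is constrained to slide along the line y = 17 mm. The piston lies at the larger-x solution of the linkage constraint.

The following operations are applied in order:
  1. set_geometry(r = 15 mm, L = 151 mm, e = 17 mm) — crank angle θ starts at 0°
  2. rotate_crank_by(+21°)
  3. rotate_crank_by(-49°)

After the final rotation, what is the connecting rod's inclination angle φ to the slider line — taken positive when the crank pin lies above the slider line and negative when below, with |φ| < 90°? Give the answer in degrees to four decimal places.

-9.1616

set_geometry: r = 15 mm, L = 151 mm, e = 17 mm; θ ← 0°
rotate_crank_by(+21°): θ ← 0° +21° = 21°
rotate_crank_by(-49°): θ ← 21° -49° = -28°
crank pin P = (r cos θ, r sin θ) = (13.244214, -7.042073)
h = r sin θ − e = -7.042073 − 17 = -24.042073
sin φ = h / L = -24.042073 / 151 = -0.15921903
φ = arcsin(-0.15921903) = -9.161569°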